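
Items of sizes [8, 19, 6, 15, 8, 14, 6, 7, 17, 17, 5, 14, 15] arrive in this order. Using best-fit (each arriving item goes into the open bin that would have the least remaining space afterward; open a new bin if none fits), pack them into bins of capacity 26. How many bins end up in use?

8

  8 → bin 1 (new)  [load 8/26]
  19 → bin 2 (new)  [load 19/26]
  6 → bin 2  [load 25/26]
  15 → bin 1  [load 23/26]
  8 → bin 3 (new)  [load 8/26]
  14 → bin 3  [load 22/26]
  6 → bin 4 (new)  [load 6/26]
  7 → bin 4  [load 13/26]
  17 → bin 5 (new)  [load 17/26]
  17 → bin 6 (new)  [load 17/26]
  5 → bin 5  [load 22/26]
  14 → bin 7 (new)  [load 14/26]
  15 → bin 8 (new)  [load 15/26]
8 bins opened.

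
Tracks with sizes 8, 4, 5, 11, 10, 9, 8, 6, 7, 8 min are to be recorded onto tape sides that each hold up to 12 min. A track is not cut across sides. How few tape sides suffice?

Total = 11 + 10 + 9 + 8 + 8 + 8 + 7 + 6 + 5 + 4 = 76 min.
Lower bound: ⌈76/12⌉ = 7 tape sides.
A packing using 8 tape sides:
  side 1: 11 = 11
  side 2: 10 = 10
  side 3: 9 = 9
  side 4: 8 + 4 = 12
  side 5: 8 = 8
  side 6: 8 = 8
  side 7: 7 + 5 = 12
  side 8: 6 = 6
No arrangement into 7 tape sides stays within capacity, so 8 is optimal.

8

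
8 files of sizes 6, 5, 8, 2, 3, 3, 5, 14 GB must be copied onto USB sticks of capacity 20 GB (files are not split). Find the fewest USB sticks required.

Total = 14 + 8 + 6 + 5 + 5 + 3 + 3 + 2 = 46 GB.
Lower bound: ⌈46/20⌉ = 3 USB sticks.
A packing using 3 USB sticks:
  USB stick 1: 14 + 6 = 20
  USB stick 2: 8 + 5 + 5 + 2 = 20
  USB stick 3: 3 + 3 = 6
This matches the lower bound, so 3 is optimal.

3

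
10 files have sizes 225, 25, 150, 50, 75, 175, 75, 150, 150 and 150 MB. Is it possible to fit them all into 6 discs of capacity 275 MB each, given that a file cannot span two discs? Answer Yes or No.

Yes

A valid assignment using 6 discs:
  disc 1: 225 + 50 = 275
  disc 2: 175 + 75 + 25 = 275
  disc 3: 150 + 75 = 225
  disc 4: 150 = 150
  disc 5: 150 = 150
  disc 6: 150 = 150
Every load is within 275 MB, so 6 discs suffice.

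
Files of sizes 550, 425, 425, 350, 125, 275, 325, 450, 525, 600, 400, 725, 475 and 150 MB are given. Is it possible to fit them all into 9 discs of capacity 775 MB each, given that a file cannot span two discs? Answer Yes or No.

Yes

A valid assignment using 9 discs:
  disc 1: 725 = 725
  disc 2: 600 + 150 = 750
  disc 3: 550 + 125 = 675
  disc 4: 525 = 525
  disc 5: 475 + 275 = 750
  disc 6: 450 + 325 = 775
  disc 7: 425 + 350 = 775
  disc 8: 425 = 425
  disc 9: 400 = 400
Every load is within 775 MB, so 9 discs suffice.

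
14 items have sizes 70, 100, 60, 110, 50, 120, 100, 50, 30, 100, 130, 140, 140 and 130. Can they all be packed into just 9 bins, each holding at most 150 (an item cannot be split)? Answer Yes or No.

Total = 1330; ⌈1330/150⌉ = 9.
The bound of 9 does not rule out 9, but exhaustive search shows no assignment into 9 bins of capacity 150 exists — the minimum is 10.

No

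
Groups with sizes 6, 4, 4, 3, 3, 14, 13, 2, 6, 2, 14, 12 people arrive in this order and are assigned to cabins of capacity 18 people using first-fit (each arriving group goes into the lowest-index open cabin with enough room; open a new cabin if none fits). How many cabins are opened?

  6 → cabin 1 (new)  [load 6/18]
  4 → cabin 1  [load 10/18]
  4 → cabin 1  [load 14/18]
  3 → cabin 1  [load 17/18]
  3 → cabin 2 (new)  [load 3/18]
  14 → cabin 2  [load 17/18]
  13 → cabin 3 (new)  [load 13/18]
  2 → cabin 3  [load 15/18]
  6 → cabin 4 (new)  [load 6/18]
  2 → cabin 3  [load 17/18]
  14 → cabin 5 (new)  [load 14/18]
  12 → cabin 4  [load 18/18]
5 cabins opened.

5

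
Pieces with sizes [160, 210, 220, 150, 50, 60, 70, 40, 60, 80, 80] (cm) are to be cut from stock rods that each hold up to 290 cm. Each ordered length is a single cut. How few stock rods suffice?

Total = 220 + 210 + 160 + 150 + 80 + 80 + 70 + 60 + 60 + 50 + 40 = 1180 cm.
Lower bound: ⌈1180/290⌉ = 5 stock rods.
A packing using 5 stock rods:
  stock rod 1: 220 + 70 = 290
  stock rod 2: 210 + 80 = 290
  stock rod 3: 160 + 80 + 50 = 290
  stock rod 4: 150 + 60 + 60 = 270
  stock rod 5: 40 = 40
This matches the lower bound, so 5 is optimal.

5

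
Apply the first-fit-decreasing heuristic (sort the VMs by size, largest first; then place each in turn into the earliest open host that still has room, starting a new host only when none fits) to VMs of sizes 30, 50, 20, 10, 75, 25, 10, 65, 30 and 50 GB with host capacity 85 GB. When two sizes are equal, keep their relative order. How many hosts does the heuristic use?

5

Sorted descending: 75, 65, 50, 50, 30, 30, 25, 20, 10, 10.
  75 → host 1 (new)  [load 75/85]
  65 → host 2 (new)  [load 65/85]
  50 → host 3 (new)  [load 50/85]
  50 → host 4 (new)  [load 50/85]
  30 → host 3  [load 80/85]
  30 → host 4  [load 80/85]
  25 → host 5 (new)  [load 25/85]
  20 → host 2  [load 85/85]
  10 → host 1  [load 85/85]
  10 → host 5  [load 35/85]
5 hosts opened.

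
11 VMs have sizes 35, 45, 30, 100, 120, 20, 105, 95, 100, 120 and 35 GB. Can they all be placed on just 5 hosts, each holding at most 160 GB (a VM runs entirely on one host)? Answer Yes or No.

Total = 805 GB; ⌈805/160⌉ = 6.
At least 6 hosts are required, but only 5 are allowed.

No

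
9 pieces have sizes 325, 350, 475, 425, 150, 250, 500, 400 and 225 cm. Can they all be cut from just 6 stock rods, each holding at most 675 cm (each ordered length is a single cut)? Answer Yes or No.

Yes

A valid assignment using 5 stock rods:
  stock rod 1: 500 + 150 = 650
  stock rod 2: 475 = 475
  stock rod 3: 425 + 250 = 675
  stock rod 4: 400 + 225 = 625
  stock rod 5: 350 + 325 = 675
That uses only 5 ≤ 6, so 6 stock rods are enough.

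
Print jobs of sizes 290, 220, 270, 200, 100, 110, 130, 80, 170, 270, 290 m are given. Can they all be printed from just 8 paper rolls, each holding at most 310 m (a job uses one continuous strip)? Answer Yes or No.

Yes

A valid assignment using 8 paper rolls:
  roll 1: 290 = 290
  roll 2: 290 = 290
  roll 3: 270 = 270
  roll 4: 270 = 270
  roll 5: 220 + 80 = 300
  roll 6: 200 + 110 = 310
  roll 7: 170 + 130 = 300
  roll 8: 100 = 100
Every load is within 310 m, so 8 paper rolls suffice.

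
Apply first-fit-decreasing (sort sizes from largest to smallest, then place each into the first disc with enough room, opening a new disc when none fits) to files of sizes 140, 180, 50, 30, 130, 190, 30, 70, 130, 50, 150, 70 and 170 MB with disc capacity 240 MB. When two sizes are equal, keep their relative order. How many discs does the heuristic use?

Sorted descending: 190, 180, 170, 150, 140, 130, 130, 70, 70, 50, 50, 30, 30.
  190 → disc 1 (new)  [load 190/240]
  180 → disc 2 (new)  [load 180/240]
  170 → disc 3 (new)  [load 170/240]
  150 → disc 4 (new)  [load 150/240]
  140 → disc 5 (new)  [load 140/240]
  130 → disc 6 (new)  [load 130/240]
  130 → disc 7 (new)  [load 130/240]
  70 → disc 3  [load 240/240]
  70 → disc 4  [load 220/240]
  50 → disc 1  [load 240/240]
  50 → disc 2  [load 230/240]
  30 → disc 5  [load 170/240]
  30 → disc 5  [load 200/240]
7 discs opened.

7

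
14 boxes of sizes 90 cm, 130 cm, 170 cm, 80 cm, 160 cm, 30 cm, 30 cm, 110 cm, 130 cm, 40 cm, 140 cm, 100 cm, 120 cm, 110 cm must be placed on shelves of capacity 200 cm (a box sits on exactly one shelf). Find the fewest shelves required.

Total = 170 + 160 + 140 + 130 + 130 + 120 + 110 + 110 + 100 + 90 + 80 + 40 + 30 + 30 = 1440 cm.
Lower bound: ⌈1440/200⌉ = 8 shelves.
A packing using 9 shelves:
  shelf 1: 170 + 30 = 200
  shelf 2: 160 + 40 = 200
  shelf 3: 140 + 30 = 170
  shelf 4: 130 = 130
  shelf 5: 130 = 130
  shelf 6: 120 + 80 = 200
  shelf 7: 110 + 90 = 200
  shelf 8: 110 = 110
  shelf 9: 100 = 100
No arrangement into 8 shelves stays within capacity, so 9 is optimal.

9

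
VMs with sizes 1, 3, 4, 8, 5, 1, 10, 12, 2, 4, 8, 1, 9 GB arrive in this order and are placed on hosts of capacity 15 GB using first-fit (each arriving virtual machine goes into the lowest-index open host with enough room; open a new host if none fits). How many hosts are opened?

6

  1 → host 1 (new)  [load 1/15]
  3 → host 1  [load 4/15]
  4 → host 1  [load 8/15]
  8 → host 2 (new)  [load 8/15]
  5 → host 1  [load 13/15]
  1 → host 1  [load 14/15]
  10 → host 3 (new)  [load 10/15]
  12 → host 4 (new)  [load 12/15]
  2 → host 2  [load 10/15]
  4 → host 2  [load 14/15]
  8 → host 5 (new)  [load 8/15]
  1 → host 1  [load 15/15]
  9 → host 6 (new)  [load 9/15]
6 hosts opened.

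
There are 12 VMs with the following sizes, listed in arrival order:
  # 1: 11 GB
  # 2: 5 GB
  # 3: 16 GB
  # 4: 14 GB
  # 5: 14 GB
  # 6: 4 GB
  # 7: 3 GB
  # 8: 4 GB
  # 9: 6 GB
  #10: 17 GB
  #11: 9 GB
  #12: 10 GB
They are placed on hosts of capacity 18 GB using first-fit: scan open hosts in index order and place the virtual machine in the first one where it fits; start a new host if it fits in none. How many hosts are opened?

8

  11 → host 1 (new)  [load 11/18]
  5 → host 1  [load 16/18]
  16 → host 2 (new)  [load 16/18]
  14 → host 3 (new)  [load 14/18]
  14 → host 4 (new)  [load 14/18]
  4 → host 3  [load 18/18]
  3 → host 4  [load 17/18]
  4 → host 5 (new)  [load 4/18]
  6 → host 5  [load 10/18]
  17 → host 6 (new)  [load 17/18]
  9 → host 7 (new)  [load 9/18]
  10 → host 8 (new)  [load 10/18]
8 hosts opened.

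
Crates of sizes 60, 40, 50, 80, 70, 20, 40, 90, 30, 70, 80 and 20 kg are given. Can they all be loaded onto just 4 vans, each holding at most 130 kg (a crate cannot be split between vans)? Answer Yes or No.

No

Total = 650 kg; ⌈650/130⌉ = 5.
At least 5 vans are required, but only 4 are allowed.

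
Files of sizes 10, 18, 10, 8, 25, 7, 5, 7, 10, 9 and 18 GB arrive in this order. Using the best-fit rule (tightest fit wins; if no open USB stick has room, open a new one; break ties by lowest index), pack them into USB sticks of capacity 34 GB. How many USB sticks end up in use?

4

  10 → USB stick 1 (new)  [load 10/34]
  18 → USB stick 1  [load 28/34]
  10 → USB stick 2 (new)  [load 10/34]
  8 → USB stick 2  [load 18/34]
  25 → USB stick 3 (new)  [load 25/34]
  7 → USB stick 3  [load 32/34]
  5 → USB stick 1  [load 33/34]
  7 → USB stick 2  [load 25/34]
  10 → USB stick 4 (new)  [load 10/34]
  9 → USB stick 2  [load 34/34]
  18 → USB stick 4  [load 28/34]
4 USB sticks opened.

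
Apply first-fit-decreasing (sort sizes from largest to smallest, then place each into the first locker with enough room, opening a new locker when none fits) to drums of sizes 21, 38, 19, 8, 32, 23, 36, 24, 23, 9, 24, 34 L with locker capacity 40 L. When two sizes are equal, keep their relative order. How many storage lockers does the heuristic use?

9

Sorted descending: 38, 36, 34, 32, 24, 24, 23, 23, 21, 19, 9, 8.
  38 → locker 1 (new)  [load 38/40]
  36 → locker 2 (new)  [load 36/40]
  34 → locker 3 (new)  [load 34/40]
  32 → locker 4 (new)  [load 32/40]
  24 → locker 5 (new)  [load 24/40]
  24 → locker 6 (new)  [load 24/40]
  23 → locker 7 (new)  [load 23/40]
  23 → locker 8 (new)  [load 23/40]
  21 → locker 9 (new)  [load 21/40]
  19 → locker 9  [load 40/40]
  9 → locker 5  [load 33/40]
  8 → locker 4  [load 40/40]
9 storage lockers opened.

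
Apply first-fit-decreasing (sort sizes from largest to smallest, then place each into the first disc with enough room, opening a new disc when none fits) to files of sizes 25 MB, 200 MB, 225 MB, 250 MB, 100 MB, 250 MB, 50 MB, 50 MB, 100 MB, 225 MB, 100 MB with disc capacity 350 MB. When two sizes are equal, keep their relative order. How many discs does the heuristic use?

Sorted descending: 250, 250, 225, 225, 200, 100, 100, 100, 50, 50, 25.
  250 → disc 1 (new)  [load 250/350]
  250 → disc 2 (new)  [load 250/350]
  225 → disc 3 (new)  [load 225/350]
  225 → disc 4 (new)  [load 225/350]
  200 → disc 5 (new)  [load 200/350]
  100 → disc 1  [load 350/350]
  100 → disc 2  [load 350/350]
  100 → disc 3  [load 325/350]
  50 → disc 4  [load 275/350]
  50 → disc 4  [load 325/350]
  25 → disc 3  [load 350/350]
5 discs opened.

5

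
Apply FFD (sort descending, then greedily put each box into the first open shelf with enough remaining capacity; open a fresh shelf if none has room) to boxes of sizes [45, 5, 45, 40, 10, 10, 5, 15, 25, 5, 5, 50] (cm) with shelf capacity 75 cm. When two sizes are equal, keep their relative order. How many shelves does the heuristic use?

Sorted descending: 50, 45, 45, 40, 25, 15, 10, 10, 5, 5, 5, 5.
  50 → shelf 1 (new)  [load 50/75]
  45 → shelf 2 (new)  [load 45/75]
  45 → shelf 3 (new)  [load 45/75]
  40 → shelf 4 (new)  [load 40/75]
  25 → shelf 1  [load 75/75]
  15 → shelf 2  [load 60/75]
  10 → shelf 2  [load 70/75]
  10 → shelf 3  [load 55/75]
  5 → shelf 2  [load 75/75]
  5 → shelf 3  [load 60/75]
  5 → shelf 3  [load 65/75]
  5 → shelf 3  [load 70/75]
4 shelves opened.

4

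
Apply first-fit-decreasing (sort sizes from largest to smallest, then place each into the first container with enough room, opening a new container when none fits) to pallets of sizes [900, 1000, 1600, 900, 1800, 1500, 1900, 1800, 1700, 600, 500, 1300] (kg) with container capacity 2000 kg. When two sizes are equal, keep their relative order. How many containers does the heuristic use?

9

Sorted descending: 1900, 1800, 1800, 1700, 1600, 1500, 1300, 1000, 900, 900, 600, 500.
  1900 → container 1 (new)  [load 1900/2000]
  1800 → container 2 (new)  [load 1800/2000]
  1800 → container 3 (new)  [load 1800/2000]
  1700 → container 4 (new)  [load 1700/2000]
  1600 → container 5 (new)  [load 1600/2000]
  1500 → container 6 (new)  [load 1500/2000]
  1300 → container 7 (new)  [load 1300/2000]
  1000 → container 8 (new)  [load 1000/2000]
  900 → container 8  [load 1900/2000]
  900 → container 9 (new)  [load 900/2000]
  600 → container 7  [load 1900/2000]
  500 → container 6  [load 2000/2000]
9 containers opened.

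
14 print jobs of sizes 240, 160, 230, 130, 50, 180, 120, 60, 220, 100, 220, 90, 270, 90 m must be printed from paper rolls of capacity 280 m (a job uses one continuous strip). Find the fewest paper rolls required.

Total = 270 + 240 + 230 + 220 + 220 + 180 + 160 + 130 + 120 + 100 + 90 + 90 + 60 + 50 = 2160 m.
Lower bound: ⌈2160/280⌉ = 8 paper rolls.
A packing using 9 paper rolls:
  roll 1: 270 = 270
  roll 2: 240 = 240
  roll 3: 230 + 50 = 280
  roll 4: 220 + 60 = 280
  roll 5: 220 = 220
  roll 6: 180 + 100 = 280
  roll 7: 160 + 120 = 280
  roll 8: 130 + 90 = 220
  roll 9: 90 = 90
No arrangement into 8 paper rolls stays within capacity, so 9 is optimal.

9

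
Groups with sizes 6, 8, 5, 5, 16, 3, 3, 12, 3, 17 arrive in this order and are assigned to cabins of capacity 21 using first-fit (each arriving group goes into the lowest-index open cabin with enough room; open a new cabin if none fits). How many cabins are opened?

  6 → cabin 1 (new)  [load 6/21]
  8 → cabin 1  [load 14/21]
  5 → cabin 1  [load 19/21]
  5 → cabin 2 (new)  [load 5/21]
  16 → cabin 2  [load 21/21]
  3 → cabin 3 (new)  [load 3/21]
  3 → cabin 3  [load 6/21]
  12 → cabin 3  [load 18/21]
  3 → cabin 3  [load 21/21]
  17 → cabin 4 (new)  [load 17/21]
4 cabins opened.

4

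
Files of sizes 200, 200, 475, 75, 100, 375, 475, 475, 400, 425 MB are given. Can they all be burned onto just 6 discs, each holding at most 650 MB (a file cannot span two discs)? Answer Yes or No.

Yes

A valid assignment using 6 discs:
  disc 1: 475 + 100 + 75 = 650
  disc 2: 475 = 475
  disc 3: 475 = 475
  disc 4: 425 + 200 = 625
  disc 5: 400 + 200 = 600
  disc 6: 375 = 375
Every load is within 650 MB, so 6 discs suffice.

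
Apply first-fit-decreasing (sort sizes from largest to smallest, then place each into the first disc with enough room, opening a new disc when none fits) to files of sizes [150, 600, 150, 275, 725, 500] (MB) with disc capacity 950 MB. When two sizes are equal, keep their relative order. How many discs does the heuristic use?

3

Sorted descending: 725, 600, 500, 275, 150, 150.
  725 → disc 1 (new)  [load 725/950]
  600 → disc 2 (new)  [load 600/950]
  500 → disc 3 (new)  [load 500/950]
  275 → disc 2  [load 875/950]
  150 → disc 1  [load 875/950]
  150 → disc 3  [load 650/950]
3 discs opened.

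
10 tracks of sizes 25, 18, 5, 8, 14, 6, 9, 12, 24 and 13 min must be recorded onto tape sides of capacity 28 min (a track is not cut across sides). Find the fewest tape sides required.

Total = 25 + 24 + 18 + 14 + 13 + 12 + 9 + 8 + 6 + 5 = 134 min.
Lower bound: ⌈134/28⌉ = 5 tape sides.
A packing using 6 tape sides:
  side 1: 25 = 25
  side 2: 24 = 24
  side 3: 18 + 9 = 27
  side 4: 14 + 13 = 27
  side 5: 12 + 8 + 6 = 26
  side 6: 5 = 5
No arrangement into 5 tape sides stays within capacity, so 6 is optimal.

6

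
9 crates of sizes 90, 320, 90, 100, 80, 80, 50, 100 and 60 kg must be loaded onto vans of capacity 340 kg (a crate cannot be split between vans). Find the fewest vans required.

3

Total = 320 + 100 + 100 + 90 + 90 + 80 + 80 + 60 + 50 = 970 kg.
Lower bound: ⌈970/340⌉ = 3 vans.
A packing using 3 vans:
  van 1: 320 = 320
  van 2: 100 + 100 + 90 + 50 = 340
  van 3: 90 + 80 + 80 + 60 = 310
This matches the lower bound, so 3 is optimal.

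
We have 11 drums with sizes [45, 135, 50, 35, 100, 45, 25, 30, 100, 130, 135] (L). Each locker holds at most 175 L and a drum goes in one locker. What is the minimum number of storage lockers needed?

5

Total = 135 + 135 + 130 + 100 + 100 + 50 + 45 + 45 + 35 + 30 + 25 = 830 L.
Lower bound: ⌈830/175⌉ = 5 storage lockers.
A packing using 5 storage lockers:
  locker 1: 135 + 35 = 170
  locker 2: 135 + 30 = 165
  locker 3: 130 + 45 = 175
  locker 4: 100 + 50 + 25 = 175
  locker 5: 100 + 45 = 145
This matches the lower bound, so 5 is optimal.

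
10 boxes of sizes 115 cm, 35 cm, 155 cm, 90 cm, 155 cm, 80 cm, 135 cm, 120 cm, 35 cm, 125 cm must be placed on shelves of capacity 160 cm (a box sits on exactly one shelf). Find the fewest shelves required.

Total = 155 + 155 + 135 + 125 + 120 + 115 + 90 + 80 + 35 + 35 = 1045 cm.
Lower bound: ⌈1045/160⌉ = 7 shelves.
A packing using 8 shelves:
  shelf 1: 155 = 155
  shelf 2: 155 = 155
  shelf 3: 135 = 135
  shelf 4: 125 + 35 = 160
  shelf 5: 120 + 35 = 155
  shelf 6: 115 = 115
  shelf 7: 90 = 90
  shelf 8: 80 = 80
No arrangement into 7 shelves stays within capacity, so 8 is optimal.

8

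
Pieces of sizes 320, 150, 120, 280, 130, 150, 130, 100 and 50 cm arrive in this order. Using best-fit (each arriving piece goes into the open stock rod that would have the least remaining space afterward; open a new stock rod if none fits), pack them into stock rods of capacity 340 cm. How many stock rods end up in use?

5

  320 → stock rod 1 (new)  [load 320/340]
  150 → stock rod 2 (new)  [load 150/340]
  120 → stock rod 2  [load 270/340]
  280 → stock rod 3 (new)  [load 280/340]
  130 → stock rod 4 (new)  [load 130/340]
  150 → stock rod 4  [load 280/340]
  130 → stock rod 5 (new)  [load 130/340]
  100 → stock rod 5  [load 230/340]
  50 → stock rod 3  [load 330/340]
5 stock rods opened.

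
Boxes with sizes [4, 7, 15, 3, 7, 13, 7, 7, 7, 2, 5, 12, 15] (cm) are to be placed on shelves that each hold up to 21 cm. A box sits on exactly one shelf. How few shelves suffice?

Total = 15 + 15 + 13 + 12 + 7 + 7 + 7 + 7 + 7 + 5 + 4 + 3 + 2 = 104 cm.
Lower bound: ⌈104/21⌉ = 5 shelves.
A packing using 6 shelves:
  shelf 1: 15 + 5 = 20
  shelf 2: 15 + 4 + 2 = 21
  shelf 3: 13 + 7 = 20
  shelf 4: 12 + 7 = 19
  shelf 5: 7 + 7 + 7 = 21
  shelf 6: 3 = 3
No arrangement into 5 shelves stays within capacity, so 6 is optimal.

6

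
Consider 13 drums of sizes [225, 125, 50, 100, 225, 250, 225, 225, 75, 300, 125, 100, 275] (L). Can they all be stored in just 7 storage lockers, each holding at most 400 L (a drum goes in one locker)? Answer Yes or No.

A valid assignment using 7 storage lockers:
  locker 1: 300 + 100 = 400
  locker 2: 275 + 125 = 400
  locker 3: 250 + 125 = 375
  locker 4: 225 + 100 + 75 = 400
  locker 5: 225 + 50 = 275
  locker 6: 225 = 225
  locker 7: 225 = 225
Every load is within 400 L, so 7 storage lockers suffice.

Yes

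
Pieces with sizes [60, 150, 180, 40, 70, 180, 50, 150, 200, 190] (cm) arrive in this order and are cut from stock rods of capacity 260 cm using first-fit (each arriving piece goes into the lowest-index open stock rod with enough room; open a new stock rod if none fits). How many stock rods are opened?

  60 → stock rod 1 (new)  [load 60/260]
  150 → stock rod 1  [load 210/260]
  180 → stock rod 2 (new)  [load 180/260]
  40 → stock rod 1  [load 250/260]
  70 → stock rod 2  [load 250/260]
  180 → stock rod 3 (new)  [load 180/260]
  50 → stock rod 3  [load 230/260]
  150 → stock rod 4 (new)  [load 150/260]
  200 → stock rod 5 (new)  [load 200/260]
  190 → stock rod 6 (new)  [load 190/260]
6 stock rods opened.

6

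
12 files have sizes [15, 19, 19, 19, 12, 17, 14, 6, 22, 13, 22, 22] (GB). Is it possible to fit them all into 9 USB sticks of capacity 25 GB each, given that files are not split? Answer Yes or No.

Total = 200 GB; ⌈200/25⌉ = 8.
10 files each exceed half the capacity and cannot share a USB stick, forcing at least 10 USB sticks.
At least 10 USB sticks are required, but only 9 are allowed.

No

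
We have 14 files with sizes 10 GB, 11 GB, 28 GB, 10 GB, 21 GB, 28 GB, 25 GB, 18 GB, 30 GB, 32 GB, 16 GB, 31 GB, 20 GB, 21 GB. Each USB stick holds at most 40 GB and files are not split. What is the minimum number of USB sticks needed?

Total = 32 + 31 + 30 + 28 + 28 + 25 + 21 + 21 + 20 + 18 + 16 + 11 + 10 + 10 = 301 GB.
Lower bound: ⌈301/40⌉ = 8 USB sticks.
A packing using 9 USB sticks:
  USB stick 1: 32 = 32
  USB stick 2: 31 = 31
  USB stick 3: 30 + 10 = 40
  USB stick 4: 28 + 11 = 39
  USB stick 5: 28 + 10 = 38
  USB stick 6: 25 = 25
  USB stick 7: 21 + 18 = 39
  USB stick 8: 21 + 16 = 37
  USB stick 9: 20 = 20
No arrangement into 8 USB sticks stays within capacity, so 9 is optimal.

9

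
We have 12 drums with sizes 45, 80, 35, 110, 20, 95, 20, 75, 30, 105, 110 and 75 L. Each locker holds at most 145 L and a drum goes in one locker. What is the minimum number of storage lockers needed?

7

Total = 110 + 110 + 105 + 95 + 80 + 75 + 75 + 45 + 35 + 30 + 20 + 20 = 800 L.
Lower bound: ⌈800/145⌉ = 6 storage lockers.
Also, 7 drums each exceed 145/2 L, and no two of those can share a locker, so at least 7 storage lockers are needed.
A packing using 7 storage lockers:
  locker 1: 110 + 35 = 145
  locker 2: 110 + 30 = 140
  locker 3: 105 + 20 + 20 = 145
  locker 4: 95 + 45 = 140
  locker 5: 80 = 80
  locker 6: 75 = 75
  locker 7: 75 = 75
This matches the lower bound, so 7 is optimal.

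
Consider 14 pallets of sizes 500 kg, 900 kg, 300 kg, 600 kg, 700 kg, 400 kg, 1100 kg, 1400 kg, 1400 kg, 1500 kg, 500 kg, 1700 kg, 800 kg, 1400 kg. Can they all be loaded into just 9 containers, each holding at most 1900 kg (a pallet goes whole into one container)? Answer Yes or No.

A valid assignment using 8 containers:
  container 1: 1700 = 1700
  container 2: 1500 + 400 = 1900
  container 3: 1400 + 500 = 1900
  container 4: 1400 + 500 = 1900
  container 5: 1400 + 300 = 1700
  container 6: 1100 + 800 = 1900
  container 7: 900 + 700 = 1600
  container 8: 600 = 600
That uses only 8 ≤ 9, so 9 containers are enough.

Yes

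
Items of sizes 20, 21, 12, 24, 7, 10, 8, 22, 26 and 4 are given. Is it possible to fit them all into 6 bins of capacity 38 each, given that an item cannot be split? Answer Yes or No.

Yes

A valid assignment using 5 bins:
  bin 1: 26 + 12 = 38
  bin 2: 24 + 10 + 4 = 38
  bin 3: 22 + 8 + 7 = 37
  bin 4: 21 = 21
  bin 5: 20 = 20
That uses only 5 ≤ 6, so 6 bins are enough.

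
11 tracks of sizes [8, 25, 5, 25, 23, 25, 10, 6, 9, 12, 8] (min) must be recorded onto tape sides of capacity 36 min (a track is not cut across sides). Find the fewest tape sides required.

5

Total = 25 + 25 + 25 + 23 + 12 + 10 + 9 + 8 + 8 + 6 + 5 = 156 min.
Lower bound: ⌈156/36⌉ = 5 tape sides.
A packing using 5 tape sides:
  side 1: 25 + 10 = 35
  side 2: 25 + 9 = 34
  side 3: 25 + 8 = 33
  side 4: 23 + 12 = 35
  side 5: 8 + 6 + 5 = 19
This matches the lower bound, so 5 is optimal.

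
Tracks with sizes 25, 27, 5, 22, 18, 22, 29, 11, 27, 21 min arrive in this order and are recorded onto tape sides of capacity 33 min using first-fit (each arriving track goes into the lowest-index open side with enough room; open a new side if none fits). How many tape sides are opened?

  25 → side 1 (new)  [load 25/33]
  27 → side 2 (new)  [load 27/33]
  5 → side 1  [load 30/33]
  22 → side 3 (new)  [load 22/33]
  18 → side 4 (new)  [load 18/33]
  22 → side 5 (new)  [load 22/33]
  29 → side 6 (new)  [load 29/33]
  11 → side 3  [load 33/33]
  27 → side 7 (new)  [load 27/33]
  21 → side 8 (new)  [load 21/33]
8 tape sides opened.

8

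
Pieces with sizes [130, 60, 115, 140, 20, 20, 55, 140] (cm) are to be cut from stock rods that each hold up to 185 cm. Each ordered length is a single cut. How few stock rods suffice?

Total = 140 + 140 + 130 + 115 + 60 + 55 + 20 + 20 = 680 cm.
Lower bound: ⌈680/185⌉ = 4 stock rods.
A packing using 4 stock rods:
  stock rod 1: 140 + 20 + 20 = 180
  stock rod 2: 140 = 140
  stock rod 3: 130 + 55 = 185
  stock rod 4: 115 + 60 = 175
This matches the lower bound, so 4 is optimal.

4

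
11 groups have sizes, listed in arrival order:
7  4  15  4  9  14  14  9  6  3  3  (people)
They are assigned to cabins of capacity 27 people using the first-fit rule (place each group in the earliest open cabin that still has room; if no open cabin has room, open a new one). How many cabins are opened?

4

  7 → cabin 1 (new)  [load 7/27]
  4 → cabin 1  [load 11/27]
  15 → cabin 1  [load 26/27]
  4 → cabin 2 (new)  [load 4/27]
  9 → cabin 2  [load 13/27]
  14 → cabin 2  [load 27/27]
  14 → cabin 3 (new)  [load 14/27]
  9 → cabin 3  [load 23/27]
  6 → cabin 4 (new)  [load 6/27]
  3 → cabin 3  [load 26/27]
  3 → cabin 4  [load 9/27]
4 cabins opened.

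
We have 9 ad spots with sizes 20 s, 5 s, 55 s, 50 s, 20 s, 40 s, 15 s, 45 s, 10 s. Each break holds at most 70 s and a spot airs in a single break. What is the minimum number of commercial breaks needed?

Total = 55 + 50 + 45 + 40 + 20 + 20 + 15 + 10 + 5 = 260 s.
Lower bound: ⌈260/70⌉ = 4 commercial breaks.
A packing using 4 commercial breaks:
  break 1: 55 + 15 = 70
  break 2: 50 + 20 = 70
  break 3: 45 + 20 + 5 = 70
  break 4: 40 + 10 = 50
This matches the lower bound, so 4 is optimal.

4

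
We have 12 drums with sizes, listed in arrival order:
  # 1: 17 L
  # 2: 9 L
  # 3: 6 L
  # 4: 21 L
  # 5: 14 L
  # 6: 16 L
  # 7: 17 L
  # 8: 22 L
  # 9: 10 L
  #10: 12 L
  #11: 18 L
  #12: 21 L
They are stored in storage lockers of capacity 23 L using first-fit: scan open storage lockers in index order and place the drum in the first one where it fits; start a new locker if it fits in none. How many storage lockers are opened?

9

  17 → locker 1 (new)  [load 17/23]
  9 → locker 2 (new)  [load 9/23]
  6 → locker 1  [load 23/23]
  21 → locker 3 (new)  [load 21/23]
  14 → locker 2  [load 23/23]
  16 → locker 4 (new)  [load 16/23]
  17 → locker 5 (new)  [load 17/23]
  22 → locker 6 (new)  [load 22/23]
  10 → locker 7 (new)  [load 10/23]
  12 → locker 7  [load 22/23]
  18 → locker 8 (new)  [load 18/23]
  21 → locker 9 (new)  [load 21/23]
9 storage lockers opened.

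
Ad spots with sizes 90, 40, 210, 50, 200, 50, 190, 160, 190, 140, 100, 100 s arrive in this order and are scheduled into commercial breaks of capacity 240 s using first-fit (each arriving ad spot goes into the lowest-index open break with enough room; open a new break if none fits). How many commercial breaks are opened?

  90 → break 1 (new)  [load 90/240]
  40 → break 1  [load 130/240]
  210 → break 2 (new)  [load 210/240]
  50 → break 1  [load 180/240]
  200 → break 3 (new)  [load 200/240]
  50 → break 1  [load 230/240]
  190 → break 4 (new)  [load 190/240]
  160 → break 5 (new)  [load 160/240]
  190 → break 6 (new)  [load 190/240]
  140 → break 7 (new)  [load 140/240]
  100 → break 7  [load 240/240]
  100 → break 8 (new)  [load 100/240]
8 commercial breaks opened.

8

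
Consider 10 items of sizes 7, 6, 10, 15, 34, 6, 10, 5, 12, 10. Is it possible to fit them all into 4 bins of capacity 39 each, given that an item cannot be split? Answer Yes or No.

A valid assignment using 3 bins:
  bin 1: 34 + 5 = 39
  bin 2: 15 + 12 + 10 = 37
  bin 3: 10 + 10 + 7 + 6 + 6 = 39
That uses only 3 ≤ 4, so 4 bins are enough.

Yes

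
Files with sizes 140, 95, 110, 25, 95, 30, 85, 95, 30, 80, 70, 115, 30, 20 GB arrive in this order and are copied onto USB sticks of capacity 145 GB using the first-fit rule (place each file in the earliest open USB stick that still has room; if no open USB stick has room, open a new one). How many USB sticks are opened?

  140 → USB stick 1 (new)  [load 140/145]
  95 → USB stick 2 (new)  [load 95/145]
  110 → USB stick 3 (new)  [load 110/145]
  25 → USB stick 2  [load 120/145]
  95 → USB stick 4 (new)  [load 95/145]
  30 → USB stick 3  [load 140/145]
  85 → USB stick 5 (new)  [load 85/145]
  95 → USB stick 6 (new)  [load 95/145]
  30 → USB stick 4  [load 125/145]
  80 → USB stick 7 (new)  [load 80/145]
  70 → USB stick 8 (new)  [load 70/145]
  115 → USB stick 9 (new)  [load 115/145]
  30 → USB stick 5  [load 115/145]
  20 → USB stick 2  [load 140/145]
9 USB sticks opened.

9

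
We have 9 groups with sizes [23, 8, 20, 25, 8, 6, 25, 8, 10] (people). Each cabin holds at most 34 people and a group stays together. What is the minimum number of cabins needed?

4

Total = 25 + 25 + 23 + 20 + 10 + 8 + 8 + 8 + 6 = 133 people.
Lower bound: ⌈133/34⌉ = 4 cabins.
A packing using 4 cabins:
  cabin 1: 25 + 8 = 33
  cabin 2: 25 + 8 = 33
  cabin 3: 23 + 10 = 33
  cabin 4: 20 + 8 + 6 = 34
This matches the lower bound, so 4 is optimal.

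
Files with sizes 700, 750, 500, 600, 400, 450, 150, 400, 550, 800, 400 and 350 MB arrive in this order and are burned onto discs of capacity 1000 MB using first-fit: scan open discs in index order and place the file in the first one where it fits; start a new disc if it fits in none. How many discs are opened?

  700 → disc 1 (new)  [load 700/1000]
  750 → disc 2 (new)  [load 750/1000]
  500 → disc 3 (new)  [load 500/1000]
  600 → disc 4 (new)  [load 600/1000]
  400 → disc 3  [load 900/1000]
  450 → disc 5 (new)  [load 450/1000]
  150 → disc 1  [load 850/1000]
  400 → disc 4  [load 1000/1000]
  550 → disc 5  [load 1000/1000]
  800 → disc 6 (new)  [load 800/1000]
  400 → disc 7 (new)  [load 400/1000]
  350 → disc 7  [load 750/1000]
7 discs opened.

7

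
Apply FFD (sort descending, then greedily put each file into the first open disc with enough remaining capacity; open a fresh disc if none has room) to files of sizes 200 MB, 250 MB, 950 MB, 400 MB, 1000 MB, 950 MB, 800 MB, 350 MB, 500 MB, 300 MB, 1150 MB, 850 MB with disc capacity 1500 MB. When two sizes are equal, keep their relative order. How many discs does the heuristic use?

Sorted descending: 1150, 1000, 950, 950, 850, 800, 500, 400, 350, 300, 250, 200.
  1150 → disc 1 (new)  [load 1150/1500]
  1000 → disc 2 (new)  [load 1000/1500]
  950 → disc 3 (new)  [load 950/1500]
  950 → disc 4 (new)  [load 950/1500]
  850 → disc 5 (new)  [load 850/1500]
  800 → disc 6 (new)  [load 800/1500]
  500 → disc 2  [load 1500/1500]
  400 → disc 3  [load 1350/1500]
  350 → disc 1  [load 1500/1500]
  300 → disc 4  [load 1250/1500]
  250 → disc 4  [load 1500/1500]
  200 → disc 5  [load 1050/1500]
6 discs opened.

6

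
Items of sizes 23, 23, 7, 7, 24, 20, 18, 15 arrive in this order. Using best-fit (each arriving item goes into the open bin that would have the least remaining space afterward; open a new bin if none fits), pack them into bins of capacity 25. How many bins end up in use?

  23 → bin 1 (new)  [load 23/25]
  23 → bin 2 (new)  [load 23/25]
  7 → bin 3 (new)  [load 7/25]
  7 → bin 3  [load 14/25]
  24 → bin 4 (new)  [load 24/25]
  20 → bin 5 (new)  [load 20/25]
  18 → bin 6 (new)  [load 18/25]
  15 → bin 7 (new)  [load 15/25]
7 bins opened.

7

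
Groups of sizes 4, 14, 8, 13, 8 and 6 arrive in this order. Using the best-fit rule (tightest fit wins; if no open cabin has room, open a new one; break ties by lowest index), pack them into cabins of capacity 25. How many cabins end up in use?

  4 → cabin 1 (new)  [load 4/25]
  14 → cabin 1  [load 18/25]
  8 → cabin 2 (new)  [load 8/25]
  13 → cabin 2  [load 21/25]
  8 → cabin 3 (new)  [load 8/25]
  6 → cabin 1  [load 24/25]
3 cabins opened.

3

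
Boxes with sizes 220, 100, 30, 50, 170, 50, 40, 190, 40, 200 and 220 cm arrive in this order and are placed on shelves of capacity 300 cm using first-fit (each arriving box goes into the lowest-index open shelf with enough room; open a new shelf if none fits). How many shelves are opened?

5

  220 → shelf 1 (new)  [load 220/300]
  100 → shelf 2 (new)  [load 100/300]
  30 → shelf 1  [load 250/300]
  50 → shelf 1  [load 300/300]
  170 → shelf 2  [load 270/300]
  50 → shelf 3 (new)  [load 50/300]
  40 → shelf 3  [load 90/300]
  190 → shelf 3  [load 280/300]
  40 → shelf 4 (new)  [load 40/300]
  200 → shelf 4  [load 240/300]
  220 → shelf 5 (new)  [load 220/300]
5 shelves opened.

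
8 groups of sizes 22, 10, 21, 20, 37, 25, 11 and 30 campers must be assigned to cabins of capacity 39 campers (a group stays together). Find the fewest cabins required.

Total = 37 + 30 + 25 + 22 + 21 + 20 + 11 + 10 = 176 campers.
Lower bound: ⌈176/39⌉ = 5 cabins.
Also, 6 groups each exceed 39/2 campers, and no two of those can share a cabin, so at least 6 cabins are needed.
A packing using 6 cabins:
  cabin 1: 37 = 37
  cabin 2: 30 = 30
  cabin 3: 25 + 11 = 36
  cabin 4: 22 + 10 = 32
  cabin 5: 21 = 21
  cabin 6: 20 = 20
This matches the lower bound, so 6 is optimal.

6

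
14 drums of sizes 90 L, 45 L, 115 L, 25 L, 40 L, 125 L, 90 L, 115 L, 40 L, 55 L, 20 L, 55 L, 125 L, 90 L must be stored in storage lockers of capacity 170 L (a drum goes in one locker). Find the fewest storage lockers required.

Total = 125 + 125 + 115 + 115 + 90 + 90 + 90 + 55 + 55 + 45 + 40 + 40 + 25 + 20 = 1030 L.
Lower bound: ⌈1030/170⌉ = 7 storage lockers.
A packing using 7 storage lockers:
  locker 1: 125 + 45 = 170
  locker 2: 125 + 40 = 165
  locker 3: 115 + 55 = 170
  locker 4: 115 + 55 = 170
  locker 5: 90 + 40 + 25 = 155
  locker 6: 90 + 20 = 110
  locker 7: 90 = 90
This matches the lower bound, so 7 is optimal.

7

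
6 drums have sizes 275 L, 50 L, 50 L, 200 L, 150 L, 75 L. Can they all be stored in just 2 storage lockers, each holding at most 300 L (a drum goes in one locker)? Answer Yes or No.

Total = 800 L; ⌈800/300⌉ = 3.
At least 3 storage lockers are required, but only 2 are allowed.

No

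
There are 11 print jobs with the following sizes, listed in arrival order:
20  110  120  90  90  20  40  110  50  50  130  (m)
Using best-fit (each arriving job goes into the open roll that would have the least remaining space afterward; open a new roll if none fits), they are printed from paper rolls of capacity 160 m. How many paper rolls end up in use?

  20 → roll 1 (new)  [load 20/160]
  110 → roll 1  [load 130/160]
  120 → roll 2 (new)  [load 120/160]
  90 → roll 3 (new)  [load 90/160]
  90 → roll 4 (new)  [load 90/160]
  20 → roll 1  [load 150/160]
  40 → roll 2  [load 160/160]
  110 → roll 5 (new)  [load 110/160]
  50 → roll 5  [load 160/160]
  50 → roll 3  [load 140/160]
  130 → roll 6 (new)  [load 130/160]
6 paper rolls opened.

6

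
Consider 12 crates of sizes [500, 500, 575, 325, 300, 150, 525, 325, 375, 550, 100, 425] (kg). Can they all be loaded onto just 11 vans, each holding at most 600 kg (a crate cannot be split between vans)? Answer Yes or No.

A valid assignment using 10 vans:
  van 1: 575 = 575
  van 2: 550 = 550
  van 3: 525 = 525
  van 4: 500 + 100 = 600
  van 5: 500 = 500
  van 6: 425 + 150 = 575
  van 7: 375 = 375
  van 8: 325 = 325
  van 9: 325 = 325
  van 10: 300 = 300
That uses only 10 ≤ 11, so 11 vans are enough.

Yes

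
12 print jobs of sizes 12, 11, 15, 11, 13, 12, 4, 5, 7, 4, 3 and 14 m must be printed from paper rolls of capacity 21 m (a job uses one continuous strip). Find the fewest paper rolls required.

7

Total = 15 + 14 + 13 + 12 + 12 + 11 + 11 + 7 + 5 + 4 + 4 + 3 = 111 m.
Lower bound: ⌈111/21⌉ = 6 paper rolls.
Also, 7 print jobs each exceed 21/2 m, and no two of those can share a roll, so at least 7 paper rolls are needed.
A packing using 7 paper rolls:
  roll 1: 15 + 5 = 20
  roll 2: 14 + 7 = 21
  roll 3: 13 + 4 + 4 = 21
  roll 4: 12 + 3 = 15
  roll 5: 12 = 12
  roll 6: 11 = 11
  roll 7: 11 = 11
This matches the lower bound, so 7 is optimal.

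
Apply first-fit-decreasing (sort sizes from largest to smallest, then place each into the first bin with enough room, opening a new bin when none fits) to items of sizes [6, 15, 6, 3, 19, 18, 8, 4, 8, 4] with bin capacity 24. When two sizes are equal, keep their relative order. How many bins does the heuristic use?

4

Sorted descending: 19, 18, 15, 8, 8, 6, 6, 4, 4, 3.
  19 → bin 1 (new)  [load 19/24]
  18 → bin 2 (new)  [load 18/24]
  15 → bin 3 (new)  [load 15/24]
  8 → bin 3  [load 23/24]
  8 → bin 4 (new)  [load 8/24]
  6 → bin 2  [load 24/24]
  6 → bin 4  [load 14/24]
  4 → bin 1  [load 23/24]
  4 → bin 4  [load 18/24]
  3 → bin 4  [load 21/24]
4 bins opened.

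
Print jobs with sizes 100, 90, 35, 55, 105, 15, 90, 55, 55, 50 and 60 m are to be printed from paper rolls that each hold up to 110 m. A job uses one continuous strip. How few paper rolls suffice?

Total = 105 + 100 + 90 + 90 + 60 + 55 + 55 + 55 + 50 + 35 + 15 = 710 m.
Lower bound: ⌈710/110⌉ = 7 paper rolls.
A packing using 7 paper rolls:
  roll 1: 105 = 105
  roll 2: 100 = 100
  roll 3: 90 + 15 = 105
  roll 4: 90 = 90
  roll 5: 60 + 50 = 110
  roll 6: 55 + 55 = 110
  roll 7: 55 + 35 = 90
This matches the lower bound, so 7 is optimal.

7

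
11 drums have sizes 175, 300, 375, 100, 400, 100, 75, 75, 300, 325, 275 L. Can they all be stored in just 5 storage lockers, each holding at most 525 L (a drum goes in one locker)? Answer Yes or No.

Total = 2500 L; ⌈2500/525⌉ = 5.
6 drums each exceed half the capacity and cannot share a locker, forcing at least 6 storage lockers.
At least 6 storage lockers are required, but only 5 are allowed.

No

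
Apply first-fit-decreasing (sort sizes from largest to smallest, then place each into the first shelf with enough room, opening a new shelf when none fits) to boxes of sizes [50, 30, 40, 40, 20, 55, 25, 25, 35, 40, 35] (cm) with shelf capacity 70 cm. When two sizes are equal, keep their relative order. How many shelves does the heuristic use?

Sorted descending: 55, 50, 40, 40, 40, 35, 35, 30, 25, 25, 20.
  55 → shelf 1 (new)  [load 55/70]
  50 → shelf 2 (new)  [load 50/70]
  40 → shelf 3 (new)  [load 40/70]
  40 → shelf 4 (new)  [load 40/70]
  40 → shelf 5 (new)  [load 40/70]
  35 → shelf 6 (new)  [load 35/70]
  35 → shelf 6  [load 70/70]
  30 → shelf 3  [load 70/70]
  25 → shelf 4  [load 65/70]
  25 → shelf 5  [load 65/70]
  20 → shelf 2  [load 70/70]
6 shelves opened.

6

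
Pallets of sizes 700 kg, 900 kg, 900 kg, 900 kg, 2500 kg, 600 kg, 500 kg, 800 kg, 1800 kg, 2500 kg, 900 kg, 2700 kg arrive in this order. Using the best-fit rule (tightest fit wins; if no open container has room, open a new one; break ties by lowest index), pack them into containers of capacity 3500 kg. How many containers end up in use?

  700 → container 1 (new)  [load 700/3500]
  900 → container 1  [load 1600/3500]
  900 → container 1  [load 2500/3500]
  900 → container 1  [load 3400/3500]
  2500 → container 2 (new)  [load 2500/3500]
  600 → container 2  [load 3100/3500]
  500 → container 3 (new)  [load 500/3500]
  800 → container 3  [load 1300/3500]
  1800 → container 3  [load 3100/3500]
  2500 → container 4 (new)  [load 2500/3500]
  900 → container 4  [load 3400/3500]
  2700 → container 5 (new)  [load 2700/3500]
5 containers opened.

5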